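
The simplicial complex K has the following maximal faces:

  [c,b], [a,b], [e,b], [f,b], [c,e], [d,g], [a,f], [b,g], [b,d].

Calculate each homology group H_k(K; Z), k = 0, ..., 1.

Take the total order a < b < c < d < e < f < g on the vertex set. Then K (dimension 1) consists of the simplices:

  0-simplices (7): a, b, c, d, e, f, g
  1-simplices (9): ab, af, bc, bd, be, bf, bg, ce, dg

so the chain groups are C_0 ≅ Z^7, C_1 ≅ Z^9.

Boundary ∂_1: C_1 → C_0 maps an edge to its endpoints' difference, ∂[p,q] = q − p.
This gives a 7×9 integer matrix of rank 6; reducing to Smith normal form yields diagonal entries (1,1,1,1,1,1).

Computing H_k = (kernel of ∂_k) / (image of ∂_{k+1}):

  H_0: rank C_0 − rank ∂_1 = 7 − 6 = 1, and the invariant factors of ∂_1 are all 1, so H_0 = Z.
  H_1: rank ker ∂_1 − rank ∂_2 = (9 − 6) − 0 = 3, and there is no ∂_2, so H_1 = Z^3.

H_0 = Z,  H_1 = Z^3.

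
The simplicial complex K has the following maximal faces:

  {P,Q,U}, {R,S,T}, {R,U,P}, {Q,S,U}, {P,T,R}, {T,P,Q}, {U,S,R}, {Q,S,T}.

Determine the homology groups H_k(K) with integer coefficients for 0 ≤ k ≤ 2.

Order the vertices as P < Q < R < S < T < U. Listing each simplex with vertices in this order, K has dimension 2 with simplices:

  0-simplices (6): P, Q, R, S, T, U
  1-simplices (12): PQ, PR, PT, PU, QS, QT, QU, RS, RT, RU, ST, SU
  2-simplices (8): PQT, PQU, PRT, PRU, QST, QSU, RST, RSU

so the chain groups are C_0 ≅ Z^6, C_1 ≅ Z^12, C_2 ≅ Z^8.

The boundary map ∂_1: C_1 → C_0 is given by ∂[p,q] = [q] − [p].
As a 6×12 matrix over Z this has rank 5, with invariant factors (1,1,1,1,1).

∂_2: C_2 → C_1 acts by ∂[p,q,r] = [q,r] − [p,r] + [p,q]. For instance
  ∂QST = ST − QT + QS,
  ∂PRU = RU − PU + PR.
The 12×8 boundary matrix has rank 7 and Smith normal form diag(1,1,1,1,1,1,1).

Computing H_k = (kernel of ∂_k) / (image of ∂_{k+1}):

  H_0: rank C_0 − rank ∂_1 = 6 − 5 = 1, and the invariant factors of ∂_1 are all 1, so H_0 = Z.
  H_1: rank ker ∂_1 − rank ∂_2 = (12 − 5) − 7 = 0, and the invariant factors of ∂_2 are all 1, so H_1 = 0.
  H_2: rank ker ∂_2 − rank ∂_3 = (8 − 7) − 0 = 1, and there is no ∂_3, so H_2 = Z.

H_0 = Z,  H_1 = 0,  H_2 = Z.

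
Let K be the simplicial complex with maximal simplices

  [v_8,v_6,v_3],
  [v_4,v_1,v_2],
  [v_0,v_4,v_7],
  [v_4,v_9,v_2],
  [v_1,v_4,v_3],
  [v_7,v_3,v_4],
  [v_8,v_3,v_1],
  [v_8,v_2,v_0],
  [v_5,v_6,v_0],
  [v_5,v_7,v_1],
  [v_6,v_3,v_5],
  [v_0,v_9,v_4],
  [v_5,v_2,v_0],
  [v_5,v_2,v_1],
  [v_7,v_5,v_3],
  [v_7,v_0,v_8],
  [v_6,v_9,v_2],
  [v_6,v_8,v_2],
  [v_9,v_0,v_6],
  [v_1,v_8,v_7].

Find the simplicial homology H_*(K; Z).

Fix the vertex order v_0 < v_1 < v_2 < v_3 < v_4 < v_5 < v_6 < v_7 < v_8 < v_9 and write every simplex with vertices in increasing order. Then dim K = 2 and the simplices of K are:

  0-simplices (10): [v_0], [v_1], [v_2], [v_3], [v_4], [v_5], [v_6], [v_7], [v_8], [v_9]
  1-simplices (30): (30 of them)
  2-simplices (20): (20 of them)

so the chain groups are C_0 ≅ Z^10, C_1 ≅ Z^30, C_2 ≅ Z^20.

The boundary map ∂_1: C_1 → C_0 maps an edge to its endpoints' difference, ∂[p,q] = q − p. For instance
  ∂[v_4,v_9] = [v_9] − [v_4].
The 10×30 boundary matrix has rank 9 and Smith normal form diag(1,1,1,1,1,1,1,1,1).

Boundary ∂_2: C_2 → C_1 sends each 2-simplex [p,q,r] to [q,r] − [p,r] + [p,q]. For instance
  ∂[v_3,v_5,v_6] = [v_5,v_6] − [v_3,v_6] + [v_3,v_5],
  ∂[v_1,v_3,v_8] = [v_3,v_8] − [v_1,v_8] + [v_1,v_3].
As a 30×20 matrix over Z this has rank 20, with invariant factors (1,1,1,1,1,1,1,1,1,1,1,1,1,1,1,1,1,1,1,2).

Computing H_k = (kernel of ∂_k) / (image of ∂_{k+1}):

  H_0: rank C_0 − rank ∂_1 = 10 − 9 = 1, and the invariant factors of ∂_1 are all 1, so H_0 = Z.
  H_1: rank ker ∂_1 − rank ∂_2 = (30 − 9) − 20 = 1, and ∂_2 has invariant factor 2 > 1, so H_1 = Z ⊕ Z/2Z.
  H_2: rank ker ∂_2 − rank ∂_3 = (20 − 20) − 0 = 0, and there is no ∂_3, so H_2 = 0.

As a check, the Euler characteristic is 10 − 30 + 20 = 0, which agrees with 1 − 1 + 0 = 0.

H_0 = Z,  H_1 = Z ⊕ Z/2Z,  H_2 = 0.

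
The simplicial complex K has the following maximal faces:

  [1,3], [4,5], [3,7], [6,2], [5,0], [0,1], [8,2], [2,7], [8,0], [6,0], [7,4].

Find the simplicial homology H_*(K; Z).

K has 9 vertices, 11 edges.
rank ∂_0 = 0, rank ∂_1 = 8 ⇒ b_0 = 9 − 0 − 8 = 1; all invariant factors of ∂_1 are 1 so no torsion. So H_0 = Z.
rank ∂_1 = 8, rank ∂_2 = 0 ⇒ b_1 = 11 − 8 − 0 = 3. So H_1 = Z^3.

H_0 ≅ Z,  H_1 ≅ Z^3.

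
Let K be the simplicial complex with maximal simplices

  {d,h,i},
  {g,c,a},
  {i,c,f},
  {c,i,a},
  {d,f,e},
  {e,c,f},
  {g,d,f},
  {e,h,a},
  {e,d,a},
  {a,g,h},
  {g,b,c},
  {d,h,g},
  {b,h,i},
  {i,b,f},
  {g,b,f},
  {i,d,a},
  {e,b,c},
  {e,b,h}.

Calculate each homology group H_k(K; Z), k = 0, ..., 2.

K has 9 vertices, 27 edges, 18 triangles.
rank ∂_0 = 0, rank ∂_1 = 8 ⇒ b_0 = 9 − 0 − 8 = 1; all invariant factors of ∂_1 are 1 so no torsion. So H_0 ≅ Z.
rank ∂_1 = 8, rank ∂_2 = 18 ⇒ b_1 = 27 − 8 − 18 = 1; ∂_2 has invariant factor(s) [2] giving torsion. So H_1 ≅ Z ⊕ Z/2Z.
rank ∂_2 = 18, rank ∂_3 = 0 ⇒ b_2 = 18 − 18 − 0 = 0. So H_2 ≅ 0.

H_0 = Z,  H_1 = Z ⊕ Z/2Z,  H_2 = 0.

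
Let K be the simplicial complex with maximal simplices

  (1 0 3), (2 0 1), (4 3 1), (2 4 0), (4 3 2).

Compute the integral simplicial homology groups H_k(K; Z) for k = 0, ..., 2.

Fix the vertex order 0 < 1 < 2 < 3 < 4 and write every simplex with vertices in increasing order. Then dim K = 2 and the simplices of K are:

  0-simplices (5): [0], [1], [2], [3], [4]
  1-simplices (10): [0,1], [0,2], [0,3], [0,4], [1,2], [1,3], [1,4], [2,3], [2,4], [3,4]
  2-simplices (5): [0,1,2], [0,1,3], [0,2,4], [1,3,4], [2,3,4]

giving chain groups C_0 ≅ Z^5, C_1 ≅ Z^10, C_2 ≅ Z^5.

The boundary map ∂_1: C_1 → C_0 sends each edge [p,q] (with p < q) to q − p. For instance
  ∂[2,3] = [3] − [2].
The 5×10 boundary matrix has rank 4 and Smith normal form diag(1,1,1,1).

The boundary map ∂_2: C_2 → C_1 sends each 2-simplex [p,q,r] to [q,r] − [p,r] + [p,q]. For instance
  ∂[1,3,4] = [3,4] − [1,4] + [1,3],
  ∂[0,1,3] = [1,3] − [0,3] + [0,1].
This gives a 10×5 integer matrix of rank 5; reducing to Smith normal form yields diagonal entries (1,1,1,1,1).

From H_k ≅ ker(∂_k) / im(∂_{k+1}) we obtain:

  H_0: rank C_0 − rank ∂_1 = 5 − 4 = 1, and the invariant factors of ∂_1 are all 1, so H_0 ≅ Z.
  H_1: rank ker ∂_1 − rank ∂_2 = (10 − 4) − 5 = 1, and the invariant factors of ∂_2 are all 1, so H_1 ≅ Z.
  H_2: rank ker ∂_2 − rank ∂_3 = (5 − 5) − 0 = 0, and there is no ∂_3, so H_2 ≅ 0.

As a check, the Euler characteristic is 5 − 10 + 5 = 0, which agrees with 1 − 1 + 0 = 0.

H_0 ≅ Z,  H_1 ≅ Z,  H_2 = 0.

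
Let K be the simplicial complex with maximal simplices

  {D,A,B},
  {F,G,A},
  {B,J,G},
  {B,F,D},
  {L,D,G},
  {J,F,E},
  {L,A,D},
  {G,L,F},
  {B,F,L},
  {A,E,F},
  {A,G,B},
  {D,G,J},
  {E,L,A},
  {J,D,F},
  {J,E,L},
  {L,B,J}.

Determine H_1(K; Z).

H_1 ≅ Z^2.

We work with the vertex ordering A < B < D < E < F < G < J < L. The simplices of K, each written with vertices in increasing order, are:

  0-simplices (8): A, B, D, E, F, G, J, L
  1-simplices (24): AB, AD, AE, AF, AG, AL, BD, BF, BG, BJ, BL, DF, DG, DJ, DL, EF, EJ, EL, FG, FJ, FL, GJ, GL, JL
  2-simplices (16): ABD, ABG, ADL, AEF, AEL, AFG, BDF, BFL, BGJ, BJL, DFJ, DGJ, DGL, EFJ, EJL, FGL

Hence C_0 ≅ Z^8, C_1 ≅ Z^24, C_2 ≅ Z^16.

The boundary map ∂_1: C_1 → C_0 sends each edge [p,q] (with p < q) to q − p. For instance
  ∂EF = F − E.
As a 8×24 matrix over Z this has rank 7, with invariant factors (1,1,1,1,1,1,1).

Boundary ∂_2: C_2 → C_1 acts by ∂[p,q,r] = [q,r] − [p,r] + [p,q]. For instance
  ∂BFL = FL − BL + BF,
  ∂AFG = FG − AG + AF.
This gives a 24×16 integer matrix of rank 15; reducing to Smith normal form yields diagonal entries (1,1,1,1,1,1,1,1,1,1,1,1,1,1,1).

Reading off H_k = ker ∂_k / im ∂_{k+1}:

  H_1: rank ker ∂_1 − rank ∂_2 = (24 − 7) − 15 = 2, and the invariant factors of ∂_2 are all 1, so H_1 = Z^2.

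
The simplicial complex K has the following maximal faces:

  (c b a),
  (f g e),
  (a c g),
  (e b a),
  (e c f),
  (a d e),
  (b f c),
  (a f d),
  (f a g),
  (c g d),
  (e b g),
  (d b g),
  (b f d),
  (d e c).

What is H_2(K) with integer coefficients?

H_2 = Z.

We work with the vertex ordering a < b < c < d < e < f < g. The simplices of K, each written with vertices in increasing order, are:

  0-simplices (7): a, b, c, d, e, f, g
  1-simplices (21): ab, ac, ad, ae, af, ag, bc, bd, be, bf, bg, cd, ce, cf, cg, de, df, dg, ef, eg, fg
  2-simplices (14): abc, abe, acg, ade, adf, afg, bcf, bdf, bdg, beg, cde, cdg, cef, efg

so the chain groups are C_0 ≅ Z^7, C_1 ≅ Z^21, C_2 ≅ Z^14.

Boundary ∂_1: C_1 → C_0 is given by ∂[p,q] = [q] − [p]. For instance
  ∂df = f − d.
As a 7×21 matrix over Z this has rank 6, with invariant factors (1,1,1,1,1,1).

∂_2: C_2 → C_1 acts by ∂[p,q,r] = [q,r] − [p,r] + [p,q]. For instance
  ∂efg = fg − eg + ef,
  ∂beg = eg − bg + be.
The 21×14 boundary matrix has rank 13 and Smith normal form diag(1,1,1,1,1,1,1,1,1,1,1,1,1).

Reading off H_k = ker ∂_k / im ∂_{k+1}:

  H_2: rank ker ∂_2 − rank ∂_3 = (14 − 13) − 0 = 1, and there is no ∂_3, so H_2 ≅ Z.

(K is a triangulation of the torus T^2.)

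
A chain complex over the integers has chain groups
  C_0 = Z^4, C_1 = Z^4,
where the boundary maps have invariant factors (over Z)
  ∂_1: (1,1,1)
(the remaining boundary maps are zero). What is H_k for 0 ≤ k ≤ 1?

H_0: b_0 = 4 − 0 − 3 = 1; torsion from ∂_1 factors > 1: none. So H_0 = Z.
H_1: b_1 = 4 − 3 − 0 = 1; torsion from ∂_2 factors > 1: none. So H_1 = Z.

H_0 = Z,  H_1 = Z.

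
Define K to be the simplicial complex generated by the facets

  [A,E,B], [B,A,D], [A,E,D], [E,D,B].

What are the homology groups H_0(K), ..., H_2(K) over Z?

H_0 = Z,  H_1 = 0,  H_2 = Z.

We work with the vertex ordering A < B < D < E. The simplices of K, each written with vertices in increasing order, are:

  0-simplices (4): A, B, D, E
  1-simplices (6): AB, AD, AE, BD, BE, DE
  2-simplices (4): ABD, ABE, ADE, BDE

so the chain groups are C_0 ≅ Z^4, C_1 ≅ Z^6, C_2 ≅ Z^4.

The boundary map ∂_1: C_1 → C_0 sends each edge [p,q] (with p < q) to q − p. For instance
  ∂AB = B − A.
The 4×6 boundary matrix has rank 3 and Smith normal form diag(1,1,1).

∂_2: C_2 → C_1 maps a triangle to the signed sum of its edges. For instance
  ∂ABD = BD − AD + AB,
  ∂ADE = DE − AE + AD.
The 6×4 boundary matrix has rank 3 and Smith normal form diag(1,1,1).

From H_k ≅ ker(∂_k) / im(∂_{k+1}) we obtain:

  H_0: rank C_0 − rank ∂_1 = 4 − 3 = 1, and the invariant factors of ∂_1 are all 1, so H_0 = Z.
  H_1: rank ker ∂_1 − rank ∂_2 = (6 − 3) − 3 = 0, and the invariant factors of ∂_2 are all 1, so H_1 = 0.
  H_2: rank ker ∂_2 − rank ∂_3 = (4 − 3) − 0 = 1, and there is no ∂_3, so H_2 = Z.

As a check, the Euler characteristic is 4 − 6 + 4 = 2, which agrees with 1 − 0 + 1 = 2.
(K is a triangulation of the 2-sphere S^2.)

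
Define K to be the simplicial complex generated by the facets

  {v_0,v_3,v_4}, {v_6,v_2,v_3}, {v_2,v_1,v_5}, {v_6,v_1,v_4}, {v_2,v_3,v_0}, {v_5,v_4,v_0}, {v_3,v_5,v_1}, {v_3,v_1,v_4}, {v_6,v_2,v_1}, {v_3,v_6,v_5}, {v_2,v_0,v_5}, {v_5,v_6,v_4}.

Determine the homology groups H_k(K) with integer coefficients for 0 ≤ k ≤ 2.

H_0 ≅ Z,  H_1 ≅ Z/2,  H_2 = 0.

K has 7 vertices, 18 edges, 12 triangles.
rank ∂_0 = 0, rank ∂_1 = 6 ⇒ b_0 = 7 − 0 − 6 = 1; all invariant factors of ∂_1 are 1 so no torsion. So H_0 = Z.
rank ∂_1 = 6, rank ∂_2 = 12 ⇒ b_1 = 18 − 6 − 12 = 0; ∂_2 has invariant factor(s) [2] giving torsion. So H_1 = Z/2.
rank ∂_2 = 12, rank ∂_3 = 0 ⇒ b_2 = 12 − 12 − 0 = 0. So H_2 = 0.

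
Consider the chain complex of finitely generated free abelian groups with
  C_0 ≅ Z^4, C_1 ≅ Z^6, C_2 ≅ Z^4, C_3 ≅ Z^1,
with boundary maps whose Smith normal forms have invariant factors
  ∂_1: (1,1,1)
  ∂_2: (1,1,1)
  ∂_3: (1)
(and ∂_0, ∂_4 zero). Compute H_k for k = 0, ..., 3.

H_0: b_0 = 4 − 0 − 3 = 1; torsion from ∂_1 factors > 1: none. So H_0 = Z.
H_1: b_1 = 6 − 3 − 3 = 0; torsion from ∂_2 factors > 1: none. So H_1 = 0.
H_2: b_2 = 4 − 3 − 1 = 0; torsion from ∂_3 factors > 1: none. So H_2 = 0.
H_3: b_3 = 1 − 1 − 0 = 0; torsion from ∂_4 factors > 1: none. So H_3 = 0.

H_0 = Z,  H_1 = 0,  H_2 = 0,  H_3 = 0.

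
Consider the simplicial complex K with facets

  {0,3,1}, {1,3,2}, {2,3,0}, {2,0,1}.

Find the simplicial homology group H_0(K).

K has 4 vertices, 6 edges, 4 triangles.
rank ∂_0 = 0, rank ∂_1 = 3 ⇒ b_0 = 4 − 0 − 3 = 1; all invariant factors of ∂_1 are 1 so no torsion. So H_0 = Z.

H_0 ≅ Z.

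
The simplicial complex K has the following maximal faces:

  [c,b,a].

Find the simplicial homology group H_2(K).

H_2 = 0.

Take the total order a < b < c on the vertex set. Then K (dimension 2) consists of the simplices:

  0-simplices (3): a, b, c
  1-simplices (3): ab, ac, bc
  2-simplices (1): abc

Hence C_0 ≅ Z^3, C_1 ≅ Z^3, C_2 ≅ Z^1.

Boundary ∂_1: C_1 → C_0 maps an edge to its endpoints' difference, ∂[p,q] = q − p. For instance
  ∂ab = b − a.
As a 3×3 matrix over Z this has rank 2, with invariant factors (1,1).

∂_2: C_2 → C_1 maps a triangle to the signed sum of its edges. For instance
  ∂abc = bc − ac + ab.
The resulting 3×1 matrix has rank 1, and its Smith normal form has invariant factors (1).

Reading off H_k = ker ∂_k / im ∂_{k+1}:

  H_2: rank ker ∂_2 − rank ∂_3 = (1 − 1) − 0 = 0, and there is no ∂_3, so H_2 = 0.

(K is a triangulation of the 2-simplex.)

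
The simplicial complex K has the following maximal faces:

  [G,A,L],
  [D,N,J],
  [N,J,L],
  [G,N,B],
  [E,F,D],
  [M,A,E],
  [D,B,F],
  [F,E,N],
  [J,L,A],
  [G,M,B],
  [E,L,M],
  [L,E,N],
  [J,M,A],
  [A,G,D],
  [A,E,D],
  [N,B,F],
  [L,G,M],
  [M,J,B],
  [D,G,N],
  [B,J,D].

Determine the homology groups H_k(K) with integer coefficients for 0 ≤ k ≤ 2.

H_0 ≅ Z,  H_1 ≅ Z ⊕ Z/2Z,  H_2 = 0.

K has 10 vertices, 30 edges, 20 triangles.
rank ∂_0 = 0, rank ∂_1 = 9 ⇒ b_0 = 10 − 0 − 9 = 1; all invariant factors of ∂_1 are 1 so no torsion. So H_0 ≅ Z.
rank ∂_1 = 9, rank ∂_2 = 20 ⇒ b_1 = 30 − 9 − 20 = 1; ∂_2 has invariant factor(s) [2] giving torsion. So H_1 ≅ Z ⊕ Z/2Z.
rank ∂_2 = 20, rank ∂_3 = 0 ⇒ b_2 = 20 − 20 − 0 = 0. So H_2 ≅ 0.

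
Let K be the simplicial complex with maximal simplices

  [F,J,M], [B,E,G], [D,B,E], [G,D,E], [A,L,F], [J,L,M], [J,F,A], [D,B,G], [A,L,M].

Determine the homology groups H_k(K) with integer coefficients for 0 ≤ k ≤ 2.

H_0 ≅ Z^2,  H_1 ≅ Z,  H_2 ≅ Z.

Fix the vertex order A < B < D < E < F < G < J < L < M and write every simplex with vertices in increasing order. Then dim K = 2 and the simplices of K are:

  0-simplices (9): A, B, D, E, F, G, J, L, M
  1-simplices (16): AF, AJ, AL, AM, BD, BE, BG, DE, DG, EG, FJ, FL, FM, JL, JM, LM
  2-simplices (9): AFJ, AFL, ALM, BDE, BDG, BEG, DEG, FJM, JLM

so the chain groups are C_0 ≅ Z^9, C_1 ≅ Z^16, C_2 ≅ Z^9.

The boundary map ∂_1: C_1 → C_0 is given by ∂[p,q] = [q] − [p].
As a 9×16 matrix over Z this has rank 7, with invariant factors (1,1,1,1,1,1,1).

∂_2: C_2 → C_1 acts by ∂[p,q,r] = [q,r] − [p,r] + [p,q]. For instance
  ∂BDG = DG − BG + BD,
  ∂AFL = FL − AL + AF.
As a 16×9 matrix over Z this has rank 8, with invariant factors (1,1,1,1,1,1,1,1).

Now H_k = ker ∂_k / im ∂_{k+1}, so:

  H_0: rank C_0 − rank ∂_1 = 9 − 7 = 2, and the invariant factors of ∂_1 are all 1, so H_0 ≅ Z^2.
  H_1: rank ker ∂_1 − rank ∂_2 = (16 − 7) − 8 = 1, and the invariant factors of ∂_2 are all 1, so H_1 ≅ Z.
  H_2: rank ker ∂_2 − rank ∂_3 = (9 − 8) − 0 = 1, and there is no ∂_3, so H_2 ≅ Z.

As a check, the Euler characteristic is 9 − 16 + 9 = 2, which agrees with 2 − 1 + 1 = 2.
(K is a triangulation of the disjoint union of the Möbius band and the 2-sphere S^2.)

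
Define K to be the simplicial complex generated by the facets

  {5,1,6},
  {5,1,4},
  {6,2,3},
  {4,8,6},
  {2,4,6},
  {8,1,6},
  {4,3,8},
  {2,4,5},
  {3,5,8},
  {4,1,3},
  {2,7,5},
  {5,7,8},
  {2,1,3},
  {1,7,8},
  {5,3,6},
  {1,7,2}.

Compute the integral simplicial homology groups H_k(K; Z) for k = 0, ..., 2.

Take the total order 1 < 2 < 3 < 4 < 5 < 6 < 7 < 8 on the vertex set. Then K (dimension 2) consists of the simplices:

  0-simplices (8): [1], [2], [3], [4], [5], [6], [7], [8]
  1-simplices (24): (24 of them)
  2-simplices (16): [1,2,3], [1,2,7], [1,3,4], [1,4,5], [1,5,6], [1,6,8], [1,7,8], [2,3,6], [2,4,5], [2,4,6], [2,5,7], [3,4,8], [3,5,6], [3,5,8], [4,6,8], [5,7,8]

so the chain groups are C_0 ≅ Z^8, C_1 ≅ Z^24, C_2 ≅ Z^16.

Boundary ∂_1: C_1 → C_0 sends each edge [p,q] (with p < q) to q − p.
This gives a 8×24 integer matrix of rank 7; reducing to Smith normal form yields diagonal entries (1,1,1,1,1,1,1).

The boundary map ∂_2: C_2 → C_1 acts by ∂[p,q,r] = [q,r] − [p,r] + [p,q]. For instance
  ∂[1,4,5] = [4,5] − [1,5] + [1,4],
  ∂[3,5,8] = [5,8] − [3,8] + [3,5].
The 24×16 boundary matrix has rank 15 and Smith normal form diag(1,1,1,1,1,1,1,1,1,1,1,1,1,1,1).

Reading off H_k = ker ∂_k / im ∂_{k+1}:

  H_0: rank C_0 − rank ∂_1 = 8 − 7 = 1, and the invariant factors of ∂_1 are all 1, so H_0 ≅ Z.
  H_1: rank ker ∂_1 − rank ∂_2 = (24 − 7) − 15 = 2, and the invariant factors of ∂_2 are all 1, so H_1 ≅ Z^2.
  H_2: rank ker ∂_2 − rank ∂_3 = (16 − 15) − 0 = 1, and there is no ∂_3, so H_2 ≅ Z.

As a check, the Euler characteristic is 8 − 24 + 16 = 0, which agrees with 1 − 2 + 1 = 0.

H_0 = Z,  H_1 = Z^2,  H_2 = Z.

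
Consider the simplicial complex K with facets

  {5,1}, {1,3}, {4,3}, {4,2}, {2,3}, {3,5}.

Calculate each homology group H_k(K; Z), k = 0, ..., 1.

H_0 = Z,  H_1 = Z^2.

Take the total order 1 < 2 < 3 < 4 < 5 on the vertex set. Then K (dimension 1) consists of the simplices:

  0-simplices (5): [1], [2], [3], [4], [5]
  1-simplices (6): [1,3], [1,5], [2,3], [2,4], [3,4], [3,5]

Hence C_0 ≅ Z^5, C_1 ≅ Z^6.

∂_1: C_1 → C_0 is given by ∂[p,q] = [q] − [p].
The 5×6 boundary matrix has rank 4 and Smith normal form diag(1,1,1,1).

From H_k ≅ ker(∂_k) / im(∂_{k+1}) we obtain:

  H_0: rank C_0 − rank ∂_1 = 5 − 4 = 1, and the invariant factors of ∂_1 are all 1, so H_0 = Z.
  H_1: rank ker ∂_1 − rank ∂_2 = (6 − 4) − 0 = 2, and there is no ∂_2, so H_1 = Z^2.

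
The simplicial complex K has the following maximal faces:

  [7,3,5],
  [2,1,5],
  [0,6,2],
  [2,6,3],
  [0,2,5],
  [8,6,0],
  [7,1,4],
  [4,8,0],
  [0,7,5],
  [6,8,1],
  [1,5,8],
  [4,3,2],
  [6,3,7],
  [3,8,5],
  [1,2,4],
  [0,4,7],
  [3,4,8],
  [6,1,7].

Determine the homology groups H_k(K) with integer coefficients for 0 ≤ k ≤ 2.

Order the vertices as 0 < 1 < 2 < 3 < 4 < 5 < 6 < 7 < 8. Listing each simplex with vertices in this order, K has dimension 2 with simplices:

  0-simplices (9): [0], [1], [2], [3], [4], [5], [6], [7], [8]
  1-simplices (27): (27 of them)
  2-simplices (18): [0,2,5], [0,2,6], [0,4,7], [0,4,8], [0,5,7], [0,6,8], [1,2,4], [1,2,5], [1,4,7], [1,5,8], [1,6,7], [1,6,8], [2,3,4], [2,3,6], [3,4,8], [3,5,7], [3,5,8], [3,6,7]

Hence C_0 ≅ Z^9, C_1 ≅ Z^27, C_2 ≅ Z^18.

∂_1: C_1 → C_0 sends each edge [p,q] (with p < q) to q − p. For instance
  ∂[0,2] = [2] − [0].
As a 9×27 matrix over Z this has rank 8, with invariant factors (1,1,1,1,1,1,1,1).

Boundary ∂_2: C_2 → C_1 acts by ∂[p,q,r] = [q,r] − [p,r] + [p,q]. For instance
  ∂[1,4,7] = [4,7] − [1,7] + [1,4],
  ∂[2,3,6] = [3,6] − [2,6] + [2,3].
This gives a 27×18 integer matrix of rank 17; reducing to Smith normal form yields diagonal entries (1,1,1,1,1,1,1,1,1,1,1,1,1,1,1,1,1).

Now H_k = ker ∂_k / im ∂_{k+1}, so:

  H_0: rank C_0 − rank ∂_1 = 9 − 8 = 1, and the invariant factors of ∂_1 are all 1, so H_0 = Z.
  H_1: rank ker ∂_1 − rank ∂_2 = (27 − 8) − 17 = 2, and the invariant factors of ∂_2 are all 1, so H_1 = Z^2.
  H_2: rank ker ∂_2 − rank ∂_3 = (18 − 17) − 0 = 1, and there is no ∂_3, so H_2 = Z.

H_0 = Z,  H_1 = Z^2,  H_2 = Z.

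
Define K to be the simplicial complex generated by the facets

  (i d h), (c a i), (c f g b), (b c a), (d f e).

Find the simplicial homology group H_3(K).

Take the total order a < b < c < d < e < f < g < h < i on the vertex set. Then K (dimension 3) consists of the simplices:

  0-simplices (9): a, b, c, d, e, f, g, h, i
  1-simplices (16): ab, ac, ai, bc, bf, bg, cf, cg, ci, de, df, dh, di, ef, fg, hi
  2-simplices (8): abc, aci, bcf, bcg, bfg, cfg, def, dhi
  3-simplices (1): bcfg

Hence C_0 ≅ Z^9, C_1 ≅ Z^16, C_2 ≅ Z^8, C_3 ≅ Z^1.

The boundary map ∂_1: C_1 → C_0 is given by ∂[p,q] = [q] − [p]. For instance
  ∂fg = g − f.
As a 9×16 matrix over Z this has rank 8, with invariant factors (1,1,1,1,1,1,1,1).

∂_2: C_2 → C_1 maps a triangle to the signed sum of its edges. For instance
  ∂def = ef − df + de,
  ∂abc = bc − ac + ab.
As a 16×8 matrix over Z this has rank 7, with invariant factors (1,1,1,1,1,1,1).

∂_3: C_3 → C_2 sends each 3-simplex σ to the alternating sum Σ_i (−1)^i (σ with its i-th vertex removed). For instance
  ∂bcfg = cfg − bfg + bcg − bcf.
The 8×1 boundary matrix has rank 1 and Smith normal form diag(1).

Now H_k = ker ∂_k / im ∂_{k+1}, so:

  H_3: rank ker ∂_3 − rank ∂_4 = (1 − 1) − 0 = 0, and there is no ∂_4, so H_3 ≅ 0.

H_3 = 0.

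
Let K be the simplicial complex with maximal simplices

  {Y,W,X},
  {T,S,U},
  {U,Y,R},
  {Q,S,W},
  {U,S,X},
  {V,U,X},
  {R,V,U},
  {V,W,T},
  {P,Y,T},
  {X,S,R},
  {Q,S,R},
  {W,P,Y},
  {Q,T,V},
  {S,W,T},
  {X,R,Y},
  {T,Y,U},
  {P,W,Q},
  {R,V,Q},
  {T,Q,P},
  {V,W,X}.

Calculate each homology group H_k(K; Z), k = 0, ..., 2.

Fix the vertex order P < Q < R < S < T < U < V < W < X < Y and write every simplex with vertices in increasing order. Then dim K = 2 and the simplices of K are:

  0-simplices (10): P, Q, R, S, T, U, V, W, X, Y
  1-simplices (30): PQ, PT, PW, PY, QR, QS, QT, QV, QW, RS, RU, RV, RX, RY, ST, SU, SW, SX, TU, TV, TW, TY, UV, UX, UY, VW, VX, WX, WY, XY
  2-simplices (20): PQT, PQW, PTY, PWY, QRS, QRV, QSW, QTV, RSX, RUV, RUY, RXY, STU, STW, SUX, TUY, TVW, UVX, VWX, WXY

Hence C_0 ≅ Z^10, C_1 ≅ Z^30, C_2 ≅ Z^20.

∂_1: C_1 → C_0 sends each edge [p,q] (with p < q) to q − p. For instance
  ∂SW = W − S.
As a 10×30 matrix over Z this has rank 9, with invariant factors (1,1,1,1,1,1,1,1,1).

∂_2: C_2 → C_1 sends each 2-simplex [p,q,r] to [q,r] − [p,r] + [p,q]. For instance
  ∂QSW = SW − QW + QS,
  ∂QRS = RS − QS + QR.
The resulting 30×20 matrix has rank 20, and its Smith normal form has invariant factors (1,1,1,1,1,1,1,1,1,1,1,1,1,1,1,1,1,1,1,2).

Computing H_k = (kernel of ∂_k) / (image of ∂_{k+1}):

  H_0: rank C_0 − rank ∂_1 = 10 − 9 = 1, and the invariant factors of ∂_1 are all 1, so H_0 = Z.
  H_1: rank ker ∂_1 − rank ∂_2 = (30 − 9) − 20 = 1, and ∂_2 has invariant factor 2 > 1, so H_1 = Z ⊕ Z/2.
  H_2: rank ker ∂_2 − rank ∂_3 = (20 − 20) − 0 = 0, and there is no ∂_3, so H_2 = 0.

As a check, the Euler characteristic is 10 − 30 + 20 = 0, which agrees with 1 − 1 + 0 = 0.

H_0 ≅ Z,  H_1 ≅ Z ⊕ Z/2,  H_2 = 0.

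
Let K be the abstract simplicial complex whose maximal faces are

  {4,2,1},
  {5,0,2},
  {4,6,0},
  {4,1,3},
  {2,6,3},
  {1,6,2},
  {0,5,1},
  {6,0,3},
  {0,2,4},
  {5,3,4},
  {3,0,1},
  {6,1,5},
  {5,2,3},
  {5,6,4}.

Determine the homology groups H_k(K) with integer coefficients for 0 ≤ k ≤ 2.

Fix the vertex order 0 < 1 < 2 < 3 < 4 < 5 < 6 and write every simplex with vertices in increasing order. Then dim K = 2 and the simplices of K are:

  0-simplices (7): [0], [1], [2], [3], [4], [5], [6]
  1-simplices (21): [0,1], [0,2], [0,3], [0,4], [0,5], [0,6], [1,2], [1,3], [1,4], [1,5], [1,6], [2,3], [2,4], [2,5], [2,6], [3,4], [3,5], [3,6], [4,5], [4,6], [5,6]
  2-simplices (14): [0,1,3], [0,1,5], [0,2,4], [0,2,5], [0,3,6], [0,4,6], [1,2,4], [1,2,6], [1,3,4], [1,5,6], [2,3,5], [2,3,6], [3,4,5], [4,5,6]

Hence C_0 ≅ Z^7, C_1 ≅ Z^21, C_2 ≅ Z^14.

∂_1: C_1 → C_0 maps an edge to its endpoints' difference, ∂[p,q] = q − p.
The 7×21 boundary matrix has rank 6 and Smith normal form diag(1,1,1,1,1,1).

∂_2: C_2 → C_1 sends each 2-simplex [p,q,r] to [q,r] − [p,r] + [p,q]. For instance
  ∂[0,3,6] = [3,6] − [0,6] + [0,3],
  ∂[0,1,5] = [1,5] − [0,5] + [0,1].
The resulting 21×14 matrix has rank 13, and its Smith normal form has invariant factors (1,1,1,1,1,1,1,1,1,1,1,1,1).

Now H_k = ker ∂_k / im ∂_{k+1}, so:

  H_0: rank C_0 − rank ∂_1 = 7 − 6 = 1, and the invariant factors of ∂_1 are all 1, so H_0 = Z.
  H_1: rank ker ∂_1 − rank ∂_2 = (21 − 6) − 13 = 2, and the invariant factors of ∂_2 are all 1, so H_1 = Z^2.
  H_2: rank ker ∂_2 − rank ∂_3 = (14 − 13) − 0 = 1, and there is no ∂_3, so H_2 = Z.

As a check, the Euler characteristic is 7 − 21 + 14 = 0, which agrees with 1 − 2 + 1 = 0.

H_0 ≅ Z,  H_1 ≅ Z^2,  H_2 ≅ Z.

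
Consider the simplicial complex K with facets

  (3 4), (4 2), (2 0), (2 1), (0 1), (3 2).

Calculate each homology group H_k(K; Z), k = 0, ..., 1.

H_0 ≅ Z,  H_1 ≅ Z^2.

We work with the vertex ordering 0 < 1 < 2 < 3 < 4. The simplices of K, each written with vertices in increasing order, are:

  0-simplices (5): [0], [1], [2], [3], [4]
  1-simplices (6): [0,1], [0,2], [1,2], [2,3], [2,4], [3,4]

so the chain groups are C_0 ≅ Z^5, C_1 ≅ Z^6.

Boundary ∂_1: C_1 → C_0 is given by ∂[p,q] = [q] − [p].
This gives a 5×6 integer matrix of rank 4; reducing to Smith normal form yields diagonal entries (1,1,1,1).

From H_k ≅ ker(∂_k) / im(∂_{k+1}) we obtain:

  H_0: rank C_0 − rank ∂_1 = 5 − 4 = 1, and the invariant factors of ∂_1 are all 1, so H_0 = Z.
  H_1: rank ker ∂_1 − rank ∂_2 = (6 − 4) − 0 = 2, and there is no ∂_2, so H_1 = Z^2.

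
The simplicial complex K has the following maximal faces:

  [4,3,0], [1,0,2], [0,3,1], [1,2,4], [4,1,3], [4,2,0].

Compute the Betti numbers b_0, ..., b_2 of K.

K has 5 vertices, 9 edges, 6 triangles.
rank ∂_0 = 0, rank ∂_1 = 4 ⇒ b_0 = 5 − 0 − 4 = 1; all invariant factors of ∂_1 are 1 so no torsion. So H_0 ≅ Z.
rank ∂_1 = 4, rank ∂_2 = 5 ⇒ b_1 = 9 − 4 − 5 = 0; all invariant factors of ∂_2 are 1 so no torsion. So H_1 ≅ 0.
rank ∂_2 = 5, rank ∂_3 = 0 ⇒ b_2 = 6 − 5 − 0 = 1. So H_2 ≅ Z.

b_0 = 1, b_1 = 0, b_2 = 1.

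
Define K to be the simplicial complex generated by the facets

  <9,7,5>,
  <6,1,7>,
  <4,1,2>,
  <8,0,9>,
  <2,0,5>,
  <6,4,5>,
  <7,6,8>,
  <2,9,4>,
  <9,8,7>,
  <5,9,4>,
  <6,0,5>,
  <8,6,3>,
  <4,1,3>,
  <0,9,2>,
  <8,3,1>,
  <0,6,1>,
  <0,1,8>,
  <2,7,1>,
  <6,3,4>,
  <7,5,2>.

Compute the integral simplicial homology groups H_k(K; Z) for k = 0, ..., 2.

Fix the vertex order 0 < 1 < 2 < 3 < 4 < 5 < 6 < 7 < 8 < 9 and write every simplex with vertices in increasing order. Then dim K = 2 and the simplices of K are:

  0-simplices (10): [0], [1], [2], [3], [4], [5], [6], [7], [8], [9]
  1-simplices (30): (30 of them)
  2-simplices (20): (20 of them)

so the chain groups are C_0 ≅ Z^10, C_1 ≅ Z^30, C_2 ≅ Z^20.

The boundary map ∂_1: C_1 → C_0 sends each edge [p,q] (with p < q) to q − p. For instance
  ∂[1,3] = [3] − [1].
The resulting 10×30 matrix has rank 9, and its Smith normal form has invariant factors (1,1,1,1,1,1,1,1,1).

∂_2: C_2 → C_1 acts by ∂[p,q,r] = [q,r] − [p,r] + [p,q]. For instance
  ∂[3,4,6] = [4,6] − [3,6] + [3,4],
  ∂[2,4,9] = [4,9] − [2,9] + [2,4].
The resulting 30×20 matrix has rank 20, and its Smith normal form has invariant factors (1,1,1,1,1,1,1,1,1,1,1,1,1,1,1,1,1,1,1,2).

Reading off H_k = ker ∂_k / im ∂_{k+1}:

  H_0: rank C_0 − rank ∂_1 = 10 − 9 = 1, and the invariant factors of ∂_1 are all 1, so H_0 ≅ Z.
  H_1: rank ker ∂_1 − rank ∂_2 = (30 − 9) − 20 = 1, and ∂_2 has invariant factor 2 > 1, so H_1 ≅ Z ⊕ Z/2.
  H_2: rank ker ∂_2 − rank ∂_3 = (20 − 20) − 0 = 0, and there is no ∂_3, so H_2 ≅ 0.

(K is a triangulation of the Klein bottle.)

H_0 ≅ Z,  H_1 ≅ Z ⊕ Z/2,  H_2 = 0.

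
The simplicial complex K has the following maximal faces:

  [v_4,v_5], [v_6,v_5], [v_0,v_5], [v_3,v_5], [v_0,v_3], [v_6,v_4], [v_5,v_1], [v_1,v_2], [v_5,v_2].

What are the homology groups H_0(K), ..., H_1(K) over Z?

H_0 = Z,  H_1 = Z^3.

Order the vertices as v_0 < v_1 < v_2 < v_3 < v_4 < v_5 < v_6. Listing each simplex with vertices in this order, K has dimension 1 with simplices:

  0-simplices (7): [v_0], [v_1], [v_2], [v_3], [v_4], [v_5], [v_6]
  1-simplices (9): [v_0,v_3], [v_0,v_5], [v_1,v_2], [v_1,v_5], [v_2,v_5], [v_3,v_5], [v_4,v_5], [v_4,v_6], [v_5,v_6]

Hence C_0 ≅ Z^7, C_1 ≅ Z^9.

∂_1: C_1 → C_0 maps an edge to its endpoints' difference, ∂[p,q] = q − p. For instance
  ∂[v_4,v_5] = [v_5] − [v_4].
As a 7×9 matrix over Z this has rank 6, with invariant factors (1,1,1,1,1,1).

Now H_k = ker ∂_k / im ∂_{k+1}, so:

  H_0: rank C_0 − rank ∂_1 = 7 − 6 = 1, and the invariant factors of ∂_1 are all 1, so H_0 = Z.
  H_1: rank ker ∂_1 − rank ∂_2 = (9 − 6) − 0 = 3, and there is no ∂_2, so H_1 = Z^3.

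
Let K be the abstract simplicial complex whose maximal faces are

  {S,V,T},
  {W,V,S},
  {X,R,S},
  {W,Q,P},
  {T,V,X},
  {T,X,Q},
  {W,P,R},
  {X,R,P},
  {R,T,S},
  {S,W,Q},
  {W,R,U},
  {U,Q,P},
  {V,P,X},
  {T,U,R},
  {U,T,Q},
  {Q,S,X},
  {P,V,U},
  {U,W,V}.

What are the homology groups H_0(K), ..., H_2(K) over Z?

K has 9 vertices, 27 edges, 18 triangles.
rank ∂_0 = 0, rank ∂_1 = 8 ⇒ b_0 = 9 − 0 − 8 = 1; all invariant factors of ∂_1 are 1 so no torsion. So H_0 ≅ Z.
rank ∂_1 = 8, rank ∂_2 = 18 ⇒ b_1 = 27 − 8 − 18 = 1; ∂_2 has invariant factor(s) [2] giving torsion. So H_1 ≅ Z ⊕ Z_2.
rank ∂_2 = 18, rank ∂_3 = 0 ⇒ b_2 = 18 − 18 − 0 = 0. So H_2 ≅ 0.

H_0 ≅ Z,  H_1 ≅ Z ⊕ Z_2,  H_2 = 0.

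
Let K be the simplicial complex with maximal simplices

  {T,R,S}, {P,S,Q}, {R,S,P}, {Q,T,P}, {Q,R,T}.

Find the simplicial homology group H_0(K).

H_0 = Z.

We work with the vertex ordering P < Q < R < S < T. The simplices of K, each written with vertices in increasing order, are:

  0-simplices (5): P, Q, R, S, T
  1-simplices (10): PQ, PR, PS, PT, QR, QS, QT, RS, RT, ST
  2-simplices (5): PQS, PQT, PRS, QRT, RST

giving chain groups C_0 ≅ Z^5, C_1 ≅ Z^10, C_2 ≅ Z^5.

The boundary map ∂_1: C_1 → C_0 sends each edge [p,q] (with p < q) to q − p.
The 5×10 boundary matrix has rank 4 and Smith normal form diag(1,1,1,1).

Boundary ∂_2: C_2 → C_1 sends each 2-simplex [p,q,r] to [q,r] − [p,r] + [p,q]. For instance
  ∂PQS = QS − PS + PQ,
  ∂QRT = RT − QT + QR.
The 10×5 boundary matrix has rank 5 and Smith normal form diag(1,1,1,1,1).

Now H_k = ker ∂_k / im ∂_{k+1}, so:

  H_0: rank C_0 − rank ∂_1 = 5 − 4 = 1, and the invariant factors of ∂_1 are all 1, so H_0 = Z.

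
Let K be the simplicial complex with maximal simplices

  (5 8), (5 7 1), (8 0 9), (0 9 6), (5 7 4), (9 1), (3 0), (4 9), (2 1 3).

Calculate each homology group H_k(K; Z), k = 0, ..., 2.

Order the vertices as 0 < 1 < 2 < 3 < 4 < 5 < 6 < 7 < 8 < 9. Listing each simplex with vertices in this order, K has dimension 2 with simplices:

  0-simplices (10): [0], [1], [2], [3], [4], [5], [6], [7], [8], [9]
  1-simplices (17): [0,3], [0,6], [0,8], [0,9], [1,2], [1,3], [1,5], [1,7], [1,9], [2,3], [4,5], [4,7], [4,9], [5,7], [5,8], [6,9], [8,9]
  2-simplices (5): [0,6,9], [0,8,9], [1,2,3], [1,5,7], [4,5,7]

Hence C_0 ≅ Z^10, C_1 ≅ Z^17, C_2 ≅ Z^5.

Boundary ∂_1: C_1 → C_0 is given by ∂[p,q] = [q] − [p].
This gives a 10×17 integer matrix of rank 9; reducing to Smith normal form yields diagonal entries (1,1,1,1,1,1,1,1,1).

∂_2: C_2 → C_1 acts by ∂[p,q,r] = [q,r] − [p,r] + [p,q]. For instance
  ∂[1,2,3] = [2,3] − [1,3] + [1,2],
  ∂[0,6,9] = [6,9] − [0,9] + [0,6].
The 17×5 boundary matrix has rank 5 and Smith normal form diag(1,1,1,1,1).

Now H_k = ker ∂_k / im ∂_{k+1}, so:

  H_0: rank C_0 − rank ∂_1 = 10 − 9 = 1, and the invariant factors of ∂_1 are all 1, so H_0 ≅ Z.
  H_1: rank ker ∂_1 − rank ∂_2 = (17 − 9) − 5 = 3, and the invariant factors of ∂_2 are all 1, so H_1 ≅ Z^3.
  H_2: rank ker ∂_2 − rank ∂_3 = (5 − 5) − 0 = 0, and there is no ∂_3, so H_2 ≅ 0.

As a check, the Euler characteristic is 10 − 17 + 5 = -2, which agrees with 1 − 3 + 0 = -2.

H_0 ≅ Z,  H_1 ≅ Z^3,  H_2 = 0.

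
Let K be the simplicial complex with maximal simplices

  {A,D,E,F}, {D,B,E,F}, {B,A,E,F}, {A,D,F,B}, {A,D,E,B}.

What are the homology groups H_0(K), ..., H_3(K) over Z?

Take the total order A < B < D < E < F on the vertex set. Then K (dimension 3) consists of the simplices:

  0-simplices (5): A, B, D, E, F
  1-simplices (10): AB, AD, AE, AF, BD, BE, BF, DE, DF, EF
  2-simplices (10): ABD, ABE, ABF, ADE, ADF, AEF, BDE, BDF, BEF, DEF
  3-simplices (5): ABDE, ABDF, ABEF, ADEF, BDEF

giving chain groups C_0 ≅ Z^5, C_1 ≅ Z^10, C_2 ≅ Z^10, C_3 ≅ Z^5.

Boundary ∂_1: C_1 → C_0 is given by ∂[p,q] = [q] − [p]. For instance
  ∂BD = D − B.
As a 5×10 matrix over Z this has rank 4, with invariant factors (1,1,1,1).

Boundary ∂_2: C_2 → C_1 sends each 2-simplex [p,q,r] to [q,r] − [p,r] + [p,q]. For instance
  ∂ADE = DE − AE + AD,
  ∂ADF = DF − AF + AD.
The 10×10 boundary matrix has rank 6 and Smith normal form diag(1,1,1,1,1,1).

The boundary map ∂_3: C_3 → C_2 sends each 3-simplex σ to the alternating sum Σ_i (−1)^i (σ with its i-th vertex removed). For instance
  ∂ABEF = BEF − AEF + ABF − ABE,
  ∂BDEF = DEF − BEF + BDF − BDE.
The resulting 10×5 matrix has rank 4, and its Smith normal form has invariant factors (1,1,1,1).

From H_k ≅ ker(∂_k) / im(∂_{k+1}) we obtain:

  H_0: rank C_0 − rank ∂_1 = 5 − 4 = 1, and the invariant factors of ∂_1 are all 1, so H_0 = Z.
  H_1: rank ker ∂_1 − rank ∂_2 = (10 − 4) − 6 = 0, and the invariant factors of ∂_2 are all 1, so H_1 = 0.
  H_2: rank ker ∂_2 − rank ∂_3 = (10 − 6) − 4 = 0, and the invariant factors of ∂_3 are all 1, so H_2 = 0.
  H_3: rank ker ∂_3 − rank ∂_4 = (5 − 4) − 0 = 1, and there is no ∂_4, so H_3 = Z.

As a check, the Euler characteristic is 5 − 10 + 10 − 5 = 0, which agrees with 1 − 0 + 0 − 1 = 0.

H_0 ≅ Z,  H_1 = 0,  H_2 = 0,  H_3 ≅ Z.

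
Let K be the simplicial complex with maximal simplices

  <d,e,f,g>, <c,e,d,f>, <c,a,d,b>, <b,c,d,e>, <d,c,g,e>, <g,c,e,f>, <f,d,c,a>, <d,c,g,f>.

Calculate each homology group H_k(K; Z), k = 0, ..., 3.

H_0 = Z,  H_1 = 0,  H_2 = 0,  H_3 = Z.

We work with the vertex ordering a < b < c < d < e < f < g. The simplices of K, each written with vertices in increasing order, are:

  0-simplices (7): a, b, c, d, e, f, g
  1-simplices (17): ab, ac, ad, af, bc, bd, be, cd, ce, cf, cg, de, df, dg, ef, eg, fg
  2-simplices (18): abc, abd, acd, acf, adf, bcd, bce, bde, cde, cdf, cdg, cef, ceg, cfg, def, deg, dfg, efg
  3-simplices (8): abcd, acdf, bcde, cdef, cdeg, cdfg, cefg, defg

giving chain groups C_0 ≅ Z^7, C_1 ≅ Z^17, C_2 ≅ Z^18, C_3 ≅ Z^8.

The boundary map ∂_1: C_1 → C_0 maps an edge to its endpoints' difference, ∂[p,q] = q − p. For instance
  ∂cf = f − c.
This gives a 7×17 integer matrix of rank 6; reducing to Smith normal form yields diagonal entries (1,1,1,1,1,1).

Boundary ∂_2: C_2 → C_1 acts by ∂[p,q,r] = [q,r] − [p,r] + [p,q]. For instance
  ∂dfg = fg − dg + df,
  ∂acf = cf − af + ac.
This gives a 17×18 integer matrix of rank 11; reducing to Smith normal form yields diagonal entries (1,1,1,1,1,1,1,1,1,1,1).

Boundary ∂_3: C_3 → C_2 sends each 3-simplex σ to the alternating sum Σ_i (−1)^i (σ with its i-th vertex removed). For instance
  ∂bcde = cde − bde + bce − bcd,
  ∂acdf = cdf − adf + acf − acd.
This gives a 18×8 integer matrix of rank 7; reducing to Smith normal form yields diagonal entries (1,1,1,1,1,1,1).

Computing H_k = (kernel of ∂_k) / (image of ∂_{k+1}):

  H_0: rank C_0 − rank ∂_1 = 7 − 6 = 1, and the invariant factors of ∂_1 are all 1, so H_0 = Z.
  H_1: rank ker ∂_1 − rank ∂_2 = (17 − 6) − 11 = 0, and the invariant factors of ∂_2 are all 1, so H_1 = 0.
  H_2: rank ker ∂_2 − rank ∂_3 = (18 − 11) − 7 = 0, and the invariant factors of ∂_3 are all 1, so H_2 = 0.
  H_3: rank ker ∂_3 − rank ∂_4 = (8 − 7) − 0 = 1, and there is no ∂_4, so H_3 = Z.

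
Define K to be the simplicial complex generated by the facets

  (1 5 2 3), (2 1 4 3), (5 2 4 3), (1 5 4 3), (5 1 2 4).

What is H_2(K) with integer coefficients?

We work with the vertex ordering 1 < 2 < 3 < 4 < 5. The simplices of K, each written with vertices in increasing order, are:

  0-simplices (5): [1], [2], [3], [4], [5]
  1-simplices (10): [1,2], [1,3], [1,4], [1,5], [2,3], [2,4], [2,5], [3,4], [3,5], [4,5]
  2-simplices (10): [1,2,3], [1,2,4], [1,2,5], [1,3,4], [1,3,5], [1,4,5], [2,3,4], [2,3,5], [2,4,5], [3,4,5]
  3-simplices (5): [1,2,3,4], [1,2,3,5], [1,2,4,5], [1,3,4,5], [2,3,4,5]

so the chain groups are C_0 ≅ Z^5, C_1 ≅ Z^10, C_2 ≅ Z^10, C_3 ≅ Z^5.

Boundary ∂_1: C_1 → C_0 maps an edge to its endpoints' difference, ∂[p,q] = q − p. For instance
  ∂[1,3] = [3] − [1].
This gives a 5×10 integer matrix of rank 4; reducing to Smith normal form yields diagonal entries (1,1,1,1).

The boundary map ∂_2: C_2 → C_1 sends each 2-simplex [p,q,r] to [q,r] − [p,r] + [p,q]. For instance
  ∂[1,2,4] = [2,4] − [1,4] + [1,2],
  ∂[1,2,3] = [2,3] − [1,3] + [1,2].
The 10×10 boundary matrix has rank 6 and Smith normal form diag(1,1,1,1,1,1).

∂_3: C_3 → C_2 sends each 3-simplex σ to the alternating sum Σ_i (−1)^i (σ with its i-th vertex removed). For instance
  ∂[1,2,3,4] = [2,3,4] − [1,3,4] + [1,2,4] − [1,2,3],
  ∂[1,2,3,5] = [2,3,5] − [1,3,5] + [1,2,5] − [1,2,3].
This gives a 10×5 integer matrix of rank 4; reducing to Smith normal form yields diagonal entries (1,1,1,1).

Now H_k = ker ∂_k / im ∂_{k+1}, so:

  H_2: rank ker ∂_2 − rank ∂_3 = (10 − 6) − 4 = 0, and the invariant factors of ∂_3 are all 1, so H_2 = 0.

H_2 ≅ 0.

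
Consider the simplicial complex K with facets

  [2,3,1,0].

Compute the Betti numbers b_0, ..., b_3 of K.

Take the total order 0 < 1 < 2 < 3 on the vertex set. Then K (dimension 3) consists of the simplices:

  0-simplices (4): [0], [1], [2], [3]
  1-simplices (6): [0,1], [0,2], [0,3], [1,2], [1,3], [2,3]
  2-simplices (4): [0,1,2], [0,1,3], [0,2,3], [1,2,3]
  3-simplices (1): [0,1,2,3]

so the chain groups are C_0 ≅ Z^4, C_1 ≅ Z^6, C_2 ≅ Z^4, C_3 ≅ Z^1.

Boundary ∂_1: C_1 → C_0 sends each edge [p,q] (with p < q) to q − p. For instance
  ∂[0,1] = [1] − [0].
As a 4×6 matrix over Z this has rank 3, with invariant factors (1,1,1).

The boundary map ∂_2: C_2 → C_1 acts by ∂[p,q,r] = [q,r] − [p,r] + [p,q]. For instance
  ∂[1,2,3] = [2,3] − [1,3] + [1,2],
  ∂[0,2,3] = [2,3] − [0,3] + [0,2].
The 6×4 boundary matrix has rank 3 and Smith normal form diag(1,1,1).

∂_3: C_3 → C_2 sends each 3-simplex σ to the alternating sum Σ_i (−1)^i (σ with its i-th vertex removed). For instance
  ∂[0,1,2,3] = [1,2,3] − [0,2,3] + [0,1,3] − [0,1,2].
As a 4×1 matrix over Z this has rank 1, with invariant factors (1).

Reading off H_k = ker ∂_k / im ∂_{k+1}:

  H_0: rank C_0 − rank ∂_1 = 4 − 3 = 1, and the invariant factors of ∂_1 are all 1, so H_0 ≅ Z.
  H_1: rank ker ∂_1 − rank ∂_2 = (6 − 3) − 3 = 0, and the invariant factors of ∂_2 are all 1, so H_1 ≅ 0.
  H_2: rank ker ∂_2 − rank ∂_3 = (4 − 3) − 1 = 0, and the invariant factors of ∂_3 are all 1, so H_2 ≅ 0.
  H_3: rank ker ∂_3 − rank ∂_4 = (1 − 1) − 0 = 0, and there is no ∂_4, so H_3 ≅ 0.

As a check, the Euler characteristic is 4 − 6 + 4 − 1 = 1, which agrees with 1 − 0 + 0 − 0 = 1.

Hence the Betti numbers are b_0 = 1, b_1 = 0, b_2 = 0, b_3 = 0.

b_0 = 1, b_1 = 0, b_2 = 0, b_3 = 0.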